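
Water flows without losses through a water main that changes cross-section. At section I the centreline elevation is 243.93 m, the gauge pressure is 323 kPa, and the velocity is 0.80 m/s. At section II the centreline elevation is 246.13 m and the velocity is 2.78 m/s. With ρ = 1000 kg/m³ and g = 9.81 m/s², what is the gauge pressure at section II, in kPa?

P₂ ≈ 298 kPa

Pressure head at I: ψ₁ = P₁/(ρg) = 323×1000 / (1000 × 9.81) = 32.93 m.
Velocity heads: v₁²/2g = 0.80²/19.62 = 0.033 m; v₂²/2g = 2.78²/19.62 = 0.394 m.
Total head H = z₁ + ψ₁ + v₁²/2g = 243.93 + 32.93 + 0.033 = 276.89 m.
ψ₂ = H − z₂ − v₂²/2g = 276.89 − 246.13 − 0.394 = 30.37 m.
P₂ = ρgψ₂ = 1000 × 9.81 × 30.37 ≈ 298 kPa.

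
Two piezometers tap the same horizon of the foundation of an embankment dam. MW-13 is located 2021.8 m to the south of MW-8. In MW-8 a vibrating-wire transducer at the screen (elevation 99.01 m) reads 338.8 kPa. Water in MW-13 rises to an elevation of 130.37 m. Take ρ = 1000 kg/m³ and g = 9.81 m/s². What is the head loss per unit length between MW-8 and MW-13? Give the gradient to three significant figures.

Pressure head at MW-8: ψ = P/(ρg) = 338.8×1000 / (1000 × 9.81) = 34.54 m.
Total head at MW-8: h = z + ψ = 99.01 + 34.54 = 133.55 m.
Total head at MW-13: h = 130.37 m (water level in the piezometer is the total head).
Head difference: h(MW-8) − h(MW-13) = 133.55 − 130.37 = 3.18 m.
Hydraulic gradient: i = |Δh| / L = 3.18 / 2021.8 = 0.00157.

i ≈ 0.00157 m/m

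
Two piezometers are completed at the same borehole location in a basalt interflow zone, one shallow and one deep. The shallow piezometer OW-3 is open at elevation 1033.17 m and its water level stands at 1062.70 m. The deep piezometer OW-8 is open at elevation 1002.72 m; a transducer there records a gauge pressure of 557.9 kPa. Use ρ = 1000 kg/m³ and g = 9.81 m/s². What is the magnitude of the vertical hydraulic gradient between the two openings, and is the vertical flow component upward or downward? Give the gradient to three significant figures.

Total head at OW-3: h = 1062.70 m (water level in the standpipe).
Pressure head at OW-8: ψ = P/(ρg) = 557.9×1000 / (1000 × 9.81) = 56.87 m.
Total head at OW-8: h = z + ψ = 1002.72 + 56.87 = 1059.59 m.
Δh = h(OW-3) − h(OW-8) = 1062.70 − 1059.59 = 3.11 m.
Vertical separation Δz = 1033.17 − 1002.72 = 30.45 m.
|i_v| = |Δh| / Δz = 3.11 / 30.45 = 0.102.
Head is higher in the shallow piezometer, so vertical flow is downward (recharge condition).

|i_v| ≈ 0.102; vertical flow is downward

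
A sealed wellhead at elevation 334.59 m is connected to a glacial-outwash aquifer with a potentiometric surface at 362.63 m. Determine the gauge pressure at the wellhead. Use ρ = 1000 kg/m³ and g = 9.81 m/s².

Head above the cap: Δh = 362.63 − 334.59 = 28.04 m.
P = ρgΔh = 1000 × 9.81 × 28.04 = 275072 Pa ≈ 275 kPa.

P ≈ 275 kPa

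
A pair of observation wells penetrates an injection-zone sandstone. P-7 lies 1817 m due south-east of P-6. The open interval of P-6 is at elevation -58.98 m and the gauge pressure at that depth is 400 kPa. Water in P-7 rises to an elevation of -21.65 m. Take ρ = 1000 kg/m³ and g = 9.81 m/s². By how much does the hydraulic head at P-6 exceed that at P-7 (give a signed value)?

Pressure head at P-6: ψ = P/(ρg) = 400×1000 / (1000 × 9.81) = 40.77 m.
Total head at P-6: h = z + ψ = -58.98 + 40.77 = -18.21 m.
Total head at P-7: h = -21.65 m (water level in the piezometer is the total head).
Head difference: h(P-6) − h(P-7) = -18.21 − (-21.65) = 3.44 m.

Δh ≈ 3.44 m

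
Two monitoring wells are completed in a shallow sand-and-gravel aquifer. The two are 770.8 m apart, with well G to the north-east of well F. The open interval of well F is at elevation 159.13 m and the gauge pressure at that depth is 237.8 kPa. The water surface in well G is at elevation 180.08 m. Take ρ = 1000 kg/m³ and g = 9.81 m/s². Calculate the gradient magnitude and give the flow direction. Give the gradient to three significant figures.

i ≈ 0.00427; groundwater flows toward the north-east

Pressure head at well F: ψ = P/(ρg) = 237.8×1000 / (1000 × 9.81) = 24.24 m.
Total head at well F: h = z + ψ = 159.13 + 24.24 = 183.37 m.
Total head at well G: h = 180.08 m (water level in the piezometer is the total head).
Head difference: h(well F) − h(well G) = 183.37 − 180.08 = 3.29 m.
Hydraulic gradient: i = |Δh| / L = 3.29 / 770.8 = 0.00427.
Flow is from higher to lower head: from well F toward well G, i.e. toward the north-east.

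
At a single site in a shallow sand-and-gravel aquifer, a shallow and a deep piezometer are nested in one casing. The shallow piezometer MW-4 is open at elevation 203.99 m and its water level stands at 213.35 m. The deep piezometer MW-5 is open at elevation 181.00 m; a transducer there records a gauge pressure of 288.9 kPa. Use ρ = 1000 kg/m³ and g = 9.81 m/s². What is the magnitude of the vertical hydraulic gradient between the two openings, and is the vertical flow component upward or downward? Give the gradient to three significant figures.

Total head at MW-4: h = 213.35 m (water level in the standpipe).
Pressure head at MW-5: ψ = P/(ρg) = 288.9×1000 / (1000 × 9.81) = 29.45 m.
Total head at MW-5: h = z + ψ = 181.00 + 29.45 = 210.45 m.
Δh = h(MW-4) − h(MW-5) = 213.35 − 210.45 = 2.90 m.
Vertical separation Δz = 203.99 − 181.00 = 22.99 m.
|i_v| = |Δh| / Δz = 2.90 / 22.99 = 0.126.
Head is higher in the shallow piezometer, so vertical flow is downward (recharge condition).

|i_v| ≈ 0.126; vertical flow is downward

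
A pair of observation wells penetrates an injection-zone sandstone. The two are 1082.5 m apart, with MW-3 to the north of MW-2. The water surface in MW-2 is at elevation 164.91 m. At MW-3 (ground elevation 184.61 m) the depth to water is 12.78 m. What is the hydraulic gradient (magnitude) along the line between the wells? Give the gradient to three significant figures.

i ≈ 0.00639

Total head at MW-2: h = 164.91 m (water level in the piezometer is the total head).
Total head at MW-3: h = 184.61 − 12.78 = 171.83 m.
Head difference: h(MW-2) − h(MW-3) = 164.91 − 171.83 = -6.92 m.
Hydraulic gradient: i = |Δh| / L = 6.92 / 1082.5 = 0.00639.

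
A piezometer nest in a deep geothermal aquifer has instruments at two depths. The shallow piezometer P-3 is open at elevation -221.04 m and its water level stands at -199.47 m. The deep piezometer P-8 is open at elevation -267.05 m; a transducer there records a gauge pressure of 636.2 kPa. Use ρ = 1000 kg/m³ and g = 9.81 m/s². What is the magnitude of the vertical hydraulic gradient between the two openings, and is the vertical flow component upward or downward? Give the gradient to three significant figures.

Total head at P-3: h = -199.47 m (water level in the standpipe).
Pressure head at P-8: ψ = P/(ρg) = 636.2×1000 / (1000 × 9.81) = 64.85 m.
Total head at P-8: h = z + ψ = -267.05 + 64.85 = -202.20 m.
Δh = h(P-3) − h(P-8) = -199.47 − (-202.20) = 2.73 m.
Vertical separation Δz = -221.04 − (-267.05) = 46.01 m.
|i_v| = |Δh| / Δz = 2.73 / 46.01 = 0.0593.
Head is higher in the shallow piezometer, so vertical flow is downward (recharge condition).

|i_v| ≈ 0.0593; vertical flow is downward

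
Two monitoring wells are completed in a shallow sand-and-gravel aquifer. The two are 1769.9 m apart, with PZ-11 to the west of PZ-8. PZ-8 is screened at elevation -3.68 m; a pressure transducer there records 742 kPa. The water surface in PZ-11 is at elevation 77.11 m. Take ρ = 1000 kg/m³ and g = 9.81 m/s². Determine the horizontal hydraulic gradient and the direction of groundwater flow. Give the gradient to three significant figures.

Pressure head at PZ-8: ψ = P/(ρg) = 742×1000 / (1000 × 9.81) = 75.64 m.
Total head at PZ-8: h = z + ψ = -3.68 + 75.64 = 71.96 m.
Total head at PZ-11: h = 77.11 m (water level in the piezometer is the total head).
Head difference: h(PZ-8) − h(PZ-11) = 71.96 − 77.11 = -5.15 m.
Hydraulic gradient: i = |Δh| / L = 5.15 / 1769.9 = 0.00291.
Flow is from higher to lower head: from PZ-11 toward PZ-8, i.e. toward the east.

i ≈ 0.00291; groundwater flows toward the east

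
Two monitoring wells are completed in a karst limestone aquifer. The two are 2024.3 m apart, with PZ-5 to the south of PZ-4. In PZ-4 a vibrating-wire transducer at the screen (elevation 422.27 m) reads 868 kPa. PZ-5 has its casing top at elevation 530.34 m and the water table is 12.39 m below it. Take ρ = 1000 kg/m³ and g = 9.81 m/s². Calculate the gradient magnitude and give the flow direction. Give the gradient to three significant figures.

i ≈ 0.00356; groundwater flows toward the north

Pressure head at PZ-4: ψ = P/(ρg) = 868×1000 / (1000 × 9.81) = 88.48 m.
Total head at PZ-4: h = z + ψ = 422.27 + 88.48 = 510.75 m.
Total head at PZ-5: h = 530.34 − 12.39 = 517.95 m.
Head difference: h(PZ-4) − h(PZ-5) = 510.75 − 517.95 = -7.20 m.
Hydraulic gradient: i = |Δh| / L = 7.20 / 2024.3 = 0.00356.
Flow is from higher to lower head: from PZ-5 toward PZ-4, i.e. toward the north.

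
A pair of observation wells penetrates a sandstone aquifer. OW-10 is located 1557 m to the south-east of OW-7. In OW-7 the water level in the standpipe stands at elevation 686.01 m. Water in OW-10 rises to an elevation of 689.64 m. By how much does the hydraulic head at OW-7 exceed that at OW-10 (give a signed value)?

Total head at OW-7: h = 686.01 m (water level in the piezometer is the total head).
Total head at OW-10: h = 689.64 m (water level in the piezometer is the total head).
Head difference: h(OW-7) − h(OW-10) = 686.01 − 689.64 = -3.63 m.

Δh ≈ -3.63 m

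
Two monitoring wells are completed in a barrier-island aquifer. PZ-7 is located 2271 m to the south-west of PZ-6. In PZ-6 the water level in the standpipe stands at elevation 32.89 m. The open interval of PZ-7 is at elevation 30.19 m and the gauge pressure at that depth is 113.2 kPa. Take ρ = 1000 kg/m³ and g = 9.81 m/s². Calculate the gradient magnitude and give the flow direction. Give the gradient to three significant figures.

Total head at PZ-6: h = 32.89 m (water level in the piezometer is the total head).
Pressure head at PZ-7: ψ = P/(ρg) = 113.2×1000 / (1000 × 9.81) = 11.54 m.
Total head at PZ-7: h = z + ψ = 30.19 + 11.54 = 41.73 m.
Head difference: h(PZ-6) − h(PZ-7) = 32.89 − 41.73 = -8.84 m.
Hydraulic gradient: i = |Δh| / L = 8.84 / 2271 = 0.00389.
Flow is from higher to lower head: from PZ-7 toward PZ-6, i.e. toward the north-east.

i ≈ 0.00389; groundwater flows toward the north-east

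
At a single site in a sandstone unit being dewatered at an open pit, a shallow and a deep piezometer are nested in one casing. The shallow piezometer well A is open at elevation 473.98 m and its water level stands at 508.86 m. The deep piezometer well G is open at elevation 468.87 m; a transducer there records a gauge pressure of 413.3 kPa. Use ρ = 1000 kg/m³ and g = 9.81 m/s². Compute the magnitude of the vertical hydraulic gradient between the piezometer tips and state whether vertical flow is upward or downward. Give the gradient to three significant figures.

|i_v| ≈ 0.419; vertical flow is upward

Total head at well A: h = 508.86 m (water level in the standpipe).
Pressure head at well G: ψ = P/(ρg) = 413.3×1000 / (1000 × 9.81) = 42.13 m.
Total head at well G: h = z + ψ = 468.87 + 42.13 = 511.00 m.
Δh = h(well A) − h(well G) = 508.86 − 511.00 = -2.14 m.
Vertical separation Δz = 473.98 − 468.87 = 5.11 m.
|i_v| = |Δh| / Δz = 2.14 / 5.11 = 0.419.
Head is higher in the deep piezometer, so vertical flow is upward (discharge condition).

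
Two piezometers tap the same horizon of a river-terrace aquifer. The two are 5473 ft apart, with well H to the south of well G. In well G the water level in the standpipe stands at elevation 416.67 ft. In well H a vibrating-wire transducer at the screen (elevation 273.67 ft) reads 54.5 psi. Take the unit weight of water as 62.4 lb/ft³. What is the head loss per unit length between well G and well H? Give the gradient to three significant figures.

i ≈ 0.00315 ft/ft

Total head at well G: h = 416.67 ft (water level in the piezometer is the total head).
Pressure head at well H: ψ = 144·P/γ = 144 × 54.5 / 62.4 = 125.77 ft.
Total head at well H: h = z + ψ = 273.67 + 125.77 = 399.44 ft.
Head difference: h(well G) − h(well H) = 416.67 − 399.44 = 17.23 ft.
Hydraulic gradient: i = |Δh| / L = 17.23 / 5473 = 0.00315.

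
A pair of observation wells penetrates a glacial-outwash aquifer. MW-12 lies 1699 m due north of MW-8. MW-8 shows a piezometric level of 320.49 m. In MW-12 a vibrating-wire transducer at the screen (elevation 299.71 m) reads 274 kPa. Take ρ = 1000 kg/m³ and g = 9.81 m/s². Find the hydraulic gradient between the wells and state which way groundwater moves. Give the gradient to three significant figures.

i ≈ 0.00421; groundwater flows toward the south

Total head at MW-8: h = 320.49 m (water level in the piezometer is the total head).
Pressure head at MW-12: ψ = P/(ρg) = 274×1000 / (1000 × 9.81) = 27.93 m.
Total head at MW-12: h = z + ψ = 299.71 + 27.93 = 327.64 m.
Head difference: h(MW-8) − h(MW-12) = 320.49 − 327.64 = -7.15 m.
Hydraulic gradient: i = |Δh| / L = 7.15 / 1699 = 0.00421.
Flow is from higher to lower head: from MW-12 toward MW-8, i.e. toward the south.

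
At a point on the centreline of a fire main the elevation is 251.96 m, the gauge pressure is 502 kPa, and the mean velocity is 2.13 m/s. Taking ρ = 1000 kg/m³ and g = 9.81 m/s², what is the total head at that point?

Pressure head ψ = P/(ρg) = 502×1000 / (1000 × 9.81) = 51.17 m.
Velocity head = v²/(2g) = 2.13² / (2 × 9.81) = 0.231 m.
h = z + ψ + v²/(2g) = 251.96 + 51.17 + 0.231 = 303.36 m.

h ≈ 303.36 m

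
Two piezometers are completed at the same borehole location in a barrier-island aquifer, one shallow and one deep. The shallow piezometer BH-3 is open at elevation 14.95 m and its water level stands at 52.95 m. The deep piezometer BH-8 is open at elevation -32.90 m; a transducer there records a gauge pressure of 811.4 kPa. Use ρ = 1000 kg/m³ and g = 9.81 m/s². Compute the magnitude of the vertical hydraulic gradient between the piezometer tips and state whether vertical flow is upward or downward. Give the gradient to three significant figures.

|i_v| ≈ 0.0656; vertical flow is downward

Total head at BH-3: h = 52.95 m (water level in the standpipe).
Pressure head at BH-8: ψ = P/(ρg) = 811.4×1000 / (1000 × 9.81) = 82.71 m.
Total head at BH-8: h = z + ψ = -32.90 + 82.71 = 49.81 m.
Δh = h(BH-3) − h(BH-8) = 52.95 − 49.81 = 3.14 m.
Vertical separation Δz = 14.95 − (-32.90) = 47.85 m.
|i_v| = |Δh| / Δz = 3.14 / 47.85 = 0.0656.
Head is higher in the shallow piezometer, so vertical flow is downward (recharge condition).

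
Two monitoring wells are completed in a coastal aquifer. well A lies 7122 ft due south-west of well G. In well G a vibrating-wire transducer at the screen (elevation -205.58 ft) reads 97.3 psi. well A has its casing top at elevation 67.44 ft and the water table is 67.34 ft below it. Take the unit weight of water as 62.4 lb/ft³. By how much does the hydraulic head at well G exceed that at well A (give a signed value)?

Δh ≈ 18.86 ft

Pressure head at well G: ψ = 144·P/γ = 144 × 97.3 / 62.4 = 224.54 ft.
Total head at well G: h = z + ψ = -205.58 + 224.54 = 18.96 ft.
Total head at well A: h = 67.44 − 67.34 = 0.10 ft.
Head difference: h(well G) − h(well A) = 18.96 − 0.10 = 18.86 ft.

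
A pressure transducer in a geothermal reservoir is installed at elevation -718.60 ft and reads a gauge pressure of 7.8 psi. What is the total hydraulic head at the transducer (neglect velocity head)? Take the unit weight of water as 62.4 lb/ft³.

ψ = 144·P/γ = 144 × 7.8 / 62.4 = 18.00 ft.
h = z + ψ = -718.60 + 18.00 = -700.60 ft.

h ≈ -700.60 ft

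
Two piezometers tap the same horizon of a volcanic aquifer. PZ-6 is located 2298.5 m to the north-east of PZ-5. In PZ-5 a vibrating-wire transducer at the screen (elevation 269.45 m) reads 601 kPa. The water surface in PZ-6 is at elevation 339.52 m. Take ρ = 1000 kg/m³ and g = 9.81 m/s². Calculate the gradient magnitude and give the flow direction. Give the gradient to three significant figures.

Pressure head at PZ-5: ψ = P/(ρg) = 601×1000 / (1000 × 9.81) = 61.26 m.
Total head at PZ-5: h = z + ψ = 269.45 + 61.26 = 330.71 m.
Total head at PZ-6: h = 339.52 m (water level in the piezometer is the total head).
Head difference: h(PZ-5) − h(PZ-6) = 330.71 − 339.52 = -8.81 m.
Hydraulic gradient: i = |Δh| / L = 8.81 / 2298.5 = 0.00383.
Flow is from higher to lower head: from PZ-6 toward PZ-5, i.e. toward the south-west.

i ≈ 0.00383; groundwater flows toward the south-west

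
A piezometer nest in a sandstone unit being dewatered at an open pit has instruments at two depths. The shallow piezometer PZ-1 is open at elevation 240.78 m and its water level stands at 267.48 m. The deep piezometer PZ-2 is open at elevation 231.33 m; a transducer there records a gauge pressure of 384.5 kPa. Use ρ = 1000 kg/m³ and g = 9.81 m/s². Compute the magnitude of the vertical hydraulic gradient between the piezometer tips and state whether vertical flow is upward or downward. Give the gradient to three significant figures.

|i_v| ≈ 0.322; vertical flow is upward

Total head at PZ-1: h = 267.48 m (water level in the standpipe).
Pressure head at PZ-2: ψ = P/(ρg) = 384.5×1000 / (1000 × 9.81) = 39.19 m.
Total head at PZ-2: h = z + ψ = 231.33 + 39.19 = 270.52 m.
Δh = h(PZ-1) − h(PZ-2) = 267.48 − 270.52 = -3.04 m.
Vertical separation Δz = 240.78 − 231.33 = 9.45 m.
|i_v| = |Δh| / Δz = 3.04 / 9.45 = 0.322.
Head is higher in the deep piezometer, so vertical flow is upward (discharge condition).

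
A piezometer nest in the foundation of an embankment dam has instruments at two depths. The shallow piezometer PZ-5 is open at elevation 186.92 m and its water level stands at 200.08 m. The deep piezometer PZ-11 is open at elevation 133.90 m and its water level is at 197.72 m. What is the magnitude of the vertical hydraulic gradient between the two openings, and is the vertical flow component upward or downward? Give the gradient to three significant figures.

Total head at PZ-5: h = 200.08 m (water level in the standpipe).
Total head at PZ-11: h = 197.72 m.
Δh = h(PZ-5) − h(PZ-11) = 200.08 − 197.72 = 2.36 m.
Vertical separation Δz = 186.92 − 133.90 = 53.02 m.
|i_v| = |Δh| / Δz = 2.36 / 53.02 = 0.0445.
Head is higher in the shallow piezometer, so vertical flow is downward (recharge condition).

|i_v| ≈ 0.0445; vertical flow is downward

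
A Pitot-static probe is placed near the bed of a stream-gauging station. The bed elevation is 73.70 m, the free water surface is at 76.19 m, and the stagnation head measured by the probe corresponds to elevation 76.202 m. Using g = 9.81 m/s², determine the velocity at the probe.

Near the bed, under hydrostatic conditions, the piezometric head (z + ψ) equals the free-surface elevation, 76.19 m.
Velocity head = total − piezometric = 76.202 − 76.19 = 0.012 m.
v = √(2g·h_v) = √(2 × 9.81 × 0.012) = 0.485 m/s.

v ≈ 0.485 m/s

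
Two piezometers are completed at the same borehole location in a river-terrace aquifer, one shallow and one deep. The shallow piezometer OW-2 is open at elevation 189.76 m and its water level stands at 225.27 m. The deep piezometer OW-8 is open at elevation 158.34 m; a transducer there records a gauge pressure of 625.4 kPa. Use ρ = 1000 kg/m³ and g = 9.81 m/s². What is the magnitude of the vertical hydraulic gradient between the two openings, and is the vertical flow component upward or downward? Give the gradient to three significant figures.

Total head at OW-2: h = 225.27 m (water level in the standpipe).
Pressure head at OW-8: ψ = P/(ρg) = 625.4×1000 / (1000 × 9.81) = 63.75 m.
Total head at OW-8: h = z + ψ = 158.34 + 63.75 = 222.09 m.
Δh = h(OW-2) − h(OW-8) = 225.27 − 222.09 = 3.18 m.
Vertical separation Δz = 189.76 − 158.34 = 31.42 m.
|i_v| = |Δh| / Δz = 3.18 / 31.42 = 0.101.
Head is higher in the shallow piezometer, so vertical flow is downward (recharge condition).

|i_v| ≈ 0.101; vertical flow is downward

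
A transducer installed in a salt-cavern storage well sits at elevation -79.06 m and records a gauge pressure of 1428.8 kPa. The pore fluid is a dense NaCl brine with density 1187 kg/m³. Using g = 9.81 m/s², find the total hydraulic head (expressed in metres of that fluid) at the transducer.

h ≈ 43.64 m

ψ = P/(ρg) = 1428.8×1000 / (1187 × 9.81) = 122.70 m.
h = z + ψ = -79.06 + 122.70 = 43.64 m.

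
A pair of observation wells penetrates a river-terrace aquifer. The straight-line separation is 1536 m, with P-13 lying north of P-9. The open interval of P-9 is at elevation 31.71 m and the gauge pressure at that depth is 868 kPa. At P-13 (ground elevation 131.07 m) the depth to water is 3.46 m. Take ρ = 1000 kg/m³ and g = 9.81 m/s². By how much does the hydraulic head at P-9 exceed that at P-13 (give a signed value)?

Pressure head at P-9: ψ = P/(ρg) = 868×1000 / (1000 × 9.81) = 88.48 m.
Total head at P-9: h = z + ψ = 31.71 + 88.48 = 120.19 m.
Total head at P-13: h = 131.07 − 3.46 = 127.61 m.
Head difference: h(P-9) − h(P-13) = 120.19 − 127.61 = -7.42 m.

Δh ≈ -7.42 m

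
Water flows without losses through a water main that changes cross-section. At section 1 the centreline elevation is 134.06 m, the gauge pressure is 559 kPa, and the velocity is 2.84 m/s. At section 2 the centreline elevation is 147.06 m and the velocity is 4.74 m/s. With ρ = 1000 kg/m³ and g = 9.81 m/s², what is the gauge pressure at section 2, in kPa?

Pressure head at 1: ψ₁ = P₁/(ρg) = 559×1000 / (1000 × 9.81) = 56.98 m.
Velocity heads: v₁²/2g = 2.84²/19.62 = 0.411 m; v₂²/2g = 4.74²/19.62 = 1.145 m.
Total head H = z₁ + ψ₁ + v₁²/2g = 134.06 + 56.98 + 0.411 = 191.45 m.
ψ₂ = H − z₂ − v₂²/2g = 191.45 − 147.06 − 1.145 = 43.24 m.
P₂ = ρgψ₂ = 1000 × 9.81 × 43.24 ≈ 424 kPa.

P₂ ≈ 424 kPa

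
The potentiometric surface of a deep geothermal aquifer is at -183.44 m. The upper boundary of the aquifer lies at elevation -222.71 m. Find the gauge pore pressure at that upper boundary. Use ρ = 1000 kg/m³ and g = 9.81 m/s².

P ≈ 385 kPa

Pressure head at the aquifer top: ψ = h − z = -183.44 − (-222.71) = 39.27 m.
P = ρgψ = 1000 × 9.81 × 39.27 = 385239 Pa ≈ 385 kPa.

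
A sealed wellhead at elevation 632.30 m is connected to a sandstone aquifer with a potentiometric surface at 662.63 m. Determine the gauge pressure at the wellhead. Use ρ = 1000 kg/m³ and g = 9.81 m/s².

P ≈ 298 kPa

Head above the cap: Δh = 662.63 − 632.30 = 30.33 m.
P = ρgΔh = 1000 × 9.81 × 30.33 = 297537 Pa ≈ 298 kPa.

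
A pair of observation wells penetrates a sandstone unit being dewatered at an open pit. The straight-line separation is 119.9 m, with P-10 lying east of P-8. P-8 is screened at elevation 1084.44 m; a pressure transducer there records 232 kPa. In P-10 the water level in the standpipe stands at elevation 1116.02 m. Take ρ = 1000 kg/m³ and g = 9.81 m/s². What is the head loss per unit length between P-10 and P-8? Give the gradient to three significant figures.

i ≈ 0.0661 m/m

Pressure head at P-8: ψ = P/(ρg) = 232×1000 / (1000 × 9.81) = 23.65 m.
Total head at P-8: h = z + ψ = 1084.44 + 23.65 = 1108.09 m.
Total head at P-10: h = 1116.02 m (water level in the piezometer is the total head).
Head difference: h(P-8) − h(P-10) = 1108.09 − 1116.02 = -7.93 m.
Hydraulic gradient: i = |Δh| / L = 7.93 / 119.9 = 0.0661.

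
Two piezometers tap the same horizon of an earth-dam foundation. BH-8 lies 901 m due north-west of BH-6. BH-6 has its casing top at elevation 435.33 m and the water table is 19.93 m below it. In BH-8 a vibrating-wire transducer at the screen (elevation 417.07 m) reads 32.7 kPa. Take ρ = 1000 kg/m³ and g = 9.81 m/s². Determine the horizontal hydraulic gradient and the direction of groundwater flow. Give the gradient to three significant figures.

Total head at BH-6: h = 435.33 − 19.93 = 415.40 m.
Pressure head at BH-8: ψ = P/(ρg) = 32.7×1000 / (1000 × 9.81) = 3.33 m.
Total head at BH-8: h = z + ψ = 417.07 + 3.33 = 420.40 m.
Head difference: h(BH-6) − h(BH-8) = 415.40 − 420.40 = -5.00 m.
Hydraulic gradient: i = |Δh| / L = 5.00 / 901 = 0.00555.
Flow is from higher to lower head: from BH-8 toward BH-6, i.e. toward the south-east.

i ≈ 0.00555; groundwater flows toward the south-east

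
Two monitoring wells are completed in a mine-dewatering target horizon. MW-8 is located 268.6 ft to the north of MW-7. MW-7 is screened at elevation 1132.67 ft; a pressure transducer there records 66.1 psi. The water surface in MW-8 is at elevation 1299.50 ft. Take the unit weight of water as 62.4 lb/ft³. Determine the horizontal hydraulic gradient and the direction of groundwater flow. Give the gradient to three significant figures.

i ≈ 0.0532; groundwater flows toward the south

Pressure head at MW-7: ψ = 144·P/γ = 144 × 66.1 / 62.4 = 152.54 ft.
Total head at MW-7: h = z + ψ = 1132.67 + 152.54 = 1285.21 ft.
Total head at MW-8: h = 1299.50 ft (water level in the piezometer is the total head).
Head difference: h(MW-7) − h(MW-8) = 1285.21 − 1299.50 = -14.29 ft.
Hydraulic gradient: i = |Δh| / L = 14.29 / 268.6 = 0.0532.
Flow is from higher to lower head: from MW-8 toward MW-7, i.e. toward the south.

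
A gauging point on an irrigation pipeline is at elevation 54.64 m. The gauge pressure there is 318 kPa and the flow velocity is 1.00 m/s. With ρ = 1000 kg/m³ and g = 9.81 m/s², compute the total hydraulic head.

h ≈ 87.11 m

Pressure head ψ = P/(ρg) = 318×1000 / (1000 × 9.81) = 32.42 m.
Velocity head = v²/(2g) = 1.00² / (2 × 9.81) = 0.051 m.
h = z + ψ + v²/(2g) = 54.64 + 32.42 + 0.051 = 87.11 m.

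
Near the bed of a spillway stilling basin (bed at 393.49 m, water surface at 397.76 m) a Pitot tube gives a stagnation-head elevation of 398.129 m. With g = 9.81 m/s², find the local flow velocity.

v ≈ 2.69 m/s

Near the bed, under hydrostatic conditions, the piezometric head (z + ψ) equals the free-surface elevation, 397.76 m.
Velocity head = total − piezometric = 398.129 − 397.76 = 0.369 m.
v = √(2g·h_v) = √(2 × 9.81 × 0.369) = 2.69 m/s.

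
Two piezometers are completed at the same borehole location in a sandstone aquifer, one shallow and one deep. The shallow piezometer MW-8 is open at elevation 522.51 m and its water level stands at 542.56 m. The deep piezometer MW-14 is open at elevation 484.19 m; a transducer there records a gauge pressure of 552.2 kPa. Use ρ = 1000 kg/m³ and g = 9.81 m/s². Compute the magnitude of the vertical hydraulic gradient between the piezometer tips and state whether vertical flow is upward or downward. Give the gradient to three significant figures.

|i_v| ≈ 0.0543; vertical flow is downward

Total head at MW-8: h = 542.56 m (water level in the standpipe).
Pressure head at MW-14: ψ = P/(ρg) = 552.2×1000 / (1000 × 9.81) = 56.29 m.
Total head at MW-14: h = z + ψ = 484.19 + 56.29 = 540.48 m.
Δh = h(MW-8) − h(MW-14) = 542.56 − 540.48 = 2.08 m.
Vertical separation Δz = 522.51 − 484.19 = 38.32 m.
|i_v| = |Δh| / Δz = 2.08 / 38.32 = 0.0543.
Head is higher in the shallow piezometer, so vertical flow is downward (recharge condition).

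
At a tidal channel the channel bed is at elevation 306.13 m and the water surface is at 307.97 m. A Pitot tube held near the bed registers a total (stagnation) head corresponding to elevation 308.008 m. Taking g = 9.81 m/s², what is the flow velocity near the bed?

v ≈ 0.863 m/s

Near the bed, under hydrostatic conditions, the piezometric head (z + ψ) equals the free-surface elevation, 307.97 m.
Velocity head = total − piezometric = 308.008 − 307.97 = 0.038 m.
v = √(2g·h_v) = √(2 × 9.81 × 0.038) = 0.863 m/s.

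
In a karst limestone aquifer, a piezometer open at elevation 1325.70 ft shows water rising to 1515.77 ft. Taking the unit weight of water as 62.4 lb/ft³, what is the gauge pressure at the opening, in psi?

Pressure head ψ = h − z = 1515.77 − 1325.70 = 190.07 ft.
P = γ·ψ / 144 = 62.4 × 190.07 / 144 = 82.4 psi.

P ≈ 82.4 psi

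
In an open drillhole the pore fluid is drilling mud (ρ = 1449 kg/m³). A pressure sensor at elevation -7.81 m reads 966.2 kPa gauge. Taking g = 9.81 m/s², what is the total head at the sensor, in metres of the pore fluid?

h ≈ 60.16 m

ψ = P/(ρg) = 966.2×1000 / (1449 × 9.81) = 67.97 m.
h = z + ψ = -7.81 + 67.97 = 60.16 m.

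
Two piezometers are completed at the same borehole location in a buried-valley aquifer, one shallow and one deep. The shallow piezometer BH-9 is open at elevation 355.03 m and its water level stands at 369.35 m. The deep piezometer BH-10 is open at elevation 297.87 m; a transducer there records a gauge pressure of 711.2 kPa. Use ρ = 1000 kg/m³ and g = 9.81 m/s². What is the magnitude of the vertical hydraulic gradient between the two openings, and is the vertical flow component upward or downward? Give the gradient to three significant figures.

|i_v| ≈ 0.0178; vertical flow is upward

Total head at BH-9: h = 369.35 m (water level in the standpipe).
Pressure head at BH-10: ψ = P/(ρg) = 711.2×1000 / (1000 × 9.81) = 72.50 m.
Total head at BH-10: h = z + ψ = 297.87 + 72.50 = 370.37 m.
Δh = h(BH-9) − h(BH-10) = 369.35 − 370.37 = -1.02 m.
Vertical separation Δz = 355.03 − 297.87 = 57.16 m.
|i_v| = |Δh| / Δz = 1.02 / 57.16 = 0.0178.
Head is higher in the deep piezometer, so vertical flow is upward (discharge condition).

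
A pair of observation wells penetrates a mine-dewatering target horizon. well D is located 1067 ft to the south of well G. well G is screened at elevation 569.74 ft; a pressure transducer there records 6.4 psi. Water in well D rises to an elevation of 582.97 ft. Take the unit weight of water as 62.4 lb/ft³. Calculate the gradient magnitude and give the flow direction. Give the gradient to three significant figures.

i ≈ 0.00144; groundwater flows toward the south

Pressure head at well G: ψ = 144·P/γ = 144 × 6.4 / 62.4 = 14.77 ft.
Total head at well G: h = z + ψ = 569.74 + 14.77 = 584.51 ft.
Total head at well D: h = 582.97 ft (water level in the piezometer is the total head).
Head difference: h(well G) − h(well D) = 584.51 − 582.97 = 1.54 ft.
Hydraulic gradient: i = |Δh| / L = 1.54 / 1067 = 0.00144.
Flow is from higher to lower head: from well G toward well D, i.e. toward the south.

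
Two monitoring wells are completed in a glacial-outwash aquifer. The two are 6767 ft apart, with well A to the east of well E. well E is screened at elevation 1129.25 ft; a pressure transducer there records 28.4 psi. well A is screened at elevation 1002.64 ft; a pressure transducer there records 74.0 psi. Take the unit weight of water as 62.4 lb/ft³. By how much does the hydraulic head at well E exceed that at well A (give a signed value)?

Pressure head at well E: ψ = 144·P/γ = 144 × 28.4 / 62.4 = 65.54 ft.
Total head at well E: h = z + ψ = 1129.25 + 65.54 = 1194.79 ft.
Pressure head at well A: ψ = 144·P/γ = 144 × 74.0 / 62.4 = 170.77 ft.
Total head at well A: h = z + ψ = 1002.64 + 170.77 = 1173.41 ft.
Head difference: h(well E) − h(well A) = 1194.79 − 1173.41 = 21.38 ft.

Δh ≈ 21.38 ft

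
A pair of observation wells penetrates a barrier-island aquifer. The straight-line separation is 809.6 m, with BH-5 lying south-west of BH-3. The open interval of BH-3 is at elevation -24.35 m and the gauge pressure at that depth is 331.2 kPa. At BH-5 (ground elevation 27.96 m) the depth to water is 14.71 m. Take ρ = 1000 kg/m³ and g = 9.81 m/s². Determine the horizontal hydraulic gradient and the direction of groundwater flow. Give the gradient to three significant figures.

i ≈ 0.00474; groundwater flows toward the north-east

Pressure head at BH-3: ψ = P/(ρg) = 331.2×1000 / (1000 × 9.81) = 33.76 m.
Total head at BH-3: h = z + ψ = -24.35 + 33.76 = 9.41 m.
Total head at BH-5: h = 27.96 − 14.71 = 13.25 m.
Head difference: h(BH-3) − h(BH-5) = 9.41 − 13.25 = -3.84 m.
Hydraulic gradient: i = |Δh| / L = 3.84 / 809.6 = 0.00474.
Flow is from higher to lower head: from BH-5 toward BH-3, i.e. toward the north-east.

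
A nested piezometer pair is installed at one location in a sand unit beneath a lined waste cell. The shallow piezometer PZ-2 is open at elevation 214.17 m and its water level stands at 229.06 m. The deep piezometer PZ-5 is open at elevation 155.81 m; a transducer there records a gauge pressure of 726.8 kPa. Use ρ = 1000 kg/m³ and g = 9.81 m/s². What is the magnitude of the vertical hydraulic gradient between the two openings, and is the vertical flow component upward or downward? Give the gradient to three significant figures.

|i_v| ≈ 0.0144; vertical flow is upward

Total head at PZ-2: h = 229.06 m (water level in the standpipe).
Pressure head at PZ-5: ψ = P/(ρg) = 726.8×1000 / (1000 × 9.81) = 74.09 m.
Total head at PZ-5: h = z + ψ = 155.81 + 74.09 = 229.90 m.
Δh = h(PZ-2) − h(PZ-5) = 229.06 − 229.90 = -0.84 m.
Vertical separation Δz = 214.17 − 155.81 = 58.36 m.
|i_v| = |Δh| / Δz = 0.84 / 58.36 = 0.0144.
Head is higher in the deep piezometer, so vertical flow is upward (discharge condition).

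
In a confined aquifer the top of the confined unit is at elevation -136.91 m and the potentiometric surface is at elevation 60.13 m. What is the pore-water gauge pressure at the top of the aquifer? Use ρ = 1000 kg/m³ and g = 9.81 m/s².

Pressure head at the aquifer top: ψ = h − z = 60.13 − (-136.91) = 197.04 m.
P = ρgψ = 1000 × 9.81 × 197.04 = 1932962 Pa ≈ 1930 kPa.

P ≈ 1930 kPa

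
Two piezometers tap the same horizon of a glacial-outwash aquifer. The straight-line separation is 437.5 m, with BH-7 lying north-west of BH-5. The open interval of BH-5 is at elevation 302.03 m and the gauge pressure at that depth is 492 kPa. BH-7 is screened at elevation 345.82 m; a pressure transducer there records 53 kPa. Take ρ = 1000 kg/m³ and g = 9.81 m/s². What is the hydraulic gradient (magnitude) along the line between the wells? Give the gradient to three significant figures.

Pressure head at BH-5: ψ = P/(ρg) = 492×1000 / (1000 × 9.81) = 50.15 m.
Total head at BH-5: h = z + ψ = 302.03 + 50.15 = 352.18 m.
Pressure head at BH-7: ψ = P/(ρg) = 53×1000 / (1000 × 9.81) = 5.40 m.
Total head at BH-7: h = z + ψ = 345.82 + 5.40 = 351.22 m.
Head difference: h(BH-5) − h(BH-7) = 352.18 − 351.22 = 0.96 m.
Hydraulic gradient: i = |Δh| / L = 0.96 / 437.5 = 0.00219.

i ≈ 0.00219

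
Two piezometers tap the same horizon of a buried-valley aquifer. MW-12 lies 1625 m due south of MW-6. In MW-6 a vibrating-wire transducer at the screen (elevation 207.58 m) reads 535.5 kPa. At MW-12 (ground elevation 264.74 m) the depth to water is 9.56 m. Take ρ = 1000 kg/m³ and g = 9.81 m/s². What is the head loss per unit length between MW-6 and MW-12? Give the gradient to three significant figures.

Pressure head at MW-6: ψ = P/(ρg) = 535.5×1000 / (1000 × 9.81) = 54.59 m.
Total head at MW-6: h = z + ψ = 207.58 + 54.59 = 262.17 m.
Total head at MW-12: h = 264.74 − 9.56 = 255.18 m.
Head difference: h(MW-6) − h(MW-12) = 262.17 − 255.18 = 6.99 m.
Hydraulic gradient: i = |Δh| / L = 6.99 / 1625 = 0.00430.

i ≈ 0.00430 m/m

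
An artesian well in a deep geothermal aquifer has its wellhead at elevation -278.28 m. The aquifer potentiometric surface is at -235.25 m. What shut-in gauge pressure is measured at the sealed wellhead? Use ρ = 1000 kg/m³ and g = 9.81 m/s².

P ≈ 422 kPa

Head above the cap: Δh = -235.25 − (-278.28) = 43.03 m.
P = ρgΔh = 1000 × 9.81 × 43.03 = 422124 Pa ≈ 422 kPa.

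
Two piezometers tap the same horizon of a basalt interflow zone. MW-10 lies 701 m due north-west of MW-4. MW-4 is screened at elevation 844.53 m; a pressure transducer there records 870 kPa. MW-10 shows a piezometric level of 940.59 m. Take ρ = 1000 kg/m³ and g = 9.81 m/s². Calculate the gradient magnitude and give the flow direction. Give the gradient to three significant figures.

Pressure head at MW-4: ψ = P/(ρg) = 870×1000 / (1000 × 9.81) = 88.69 m.
Total head at MW-4: h = z + ψ = 844.53 + 88.69 = 933.22 m.
Total head at MW-10: h = 940.59 m (water level in the piezometer is the total head).
Head difference: h(MW-4) − h(MW-10) = 933.22 − 940.59 = -7.37 m.
Hydraulic gradient: i = |Δh| / L = 7.37 / 701 = 0.0105.
Flow is from higher to lower head: from MW-10 toward MW-4, i.e. toward the south-east.

i ≈ 0.0105; groundwater flows toward the south-east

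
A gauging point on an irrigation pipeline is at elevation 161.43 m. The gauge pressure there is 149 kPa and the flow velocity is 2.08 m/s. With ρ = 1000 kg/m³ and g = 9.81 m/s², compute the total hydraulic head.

h ≈ 176.84 m

Pressure head ψ = P/(ρg) = 149×1000 / (1000 × 9.81) = 15.19 m.
Velocity head = v²/(2g) = 2.08² / (2 × 9.81) = 0.221 m.
h = z + ψ + v²/(2g) = 161.43 + 15.19 + 0.221 = 176.84 m.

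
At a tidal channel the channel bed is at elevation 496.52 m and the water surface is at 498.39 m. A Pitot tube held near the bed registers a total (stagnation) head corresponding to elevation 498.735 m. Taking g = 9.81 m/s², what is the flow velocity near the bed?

v ≈ 2.60 m/s

Near the bed, under hydrostatic conditions, the piezometric head (z + ψ) equals the free-surface elevation, 498.39 m.
Velocity head = total − piezometric = 498.735 − 498.39 = 0.345 m.
v = √(2g·h_v) = √(2 × 9.81 × 0.345) = 2.60 m/s.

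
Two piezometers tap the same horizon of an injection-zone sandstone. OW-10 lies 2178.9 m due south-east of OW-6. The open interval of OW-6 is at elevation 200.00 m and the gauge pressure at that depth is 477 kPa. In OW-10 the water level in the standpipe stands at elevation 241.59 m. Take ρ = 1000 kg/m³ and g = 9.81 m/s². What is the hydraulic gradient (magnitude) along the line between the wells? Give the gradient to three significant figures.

Pressure head at OW-6: ψ = P/(ρg) = 477×1000 / (1000 × 9.81) = 48.62 m.
Total head at OW-6: h = z + ψ = 200.00 + 48.62 = 248.62 m.
Total head at OW-10: h = 241.59 m (water level in the piezometer is the total head).
Head difference: h(OW-6) − h(OW-10) = 248.62 − 241.59 = 7.03 m.
Hydraulic gradient: i = |Δh| / L = 7.03 / 2178.9 = 0.00323.

i ≈ 0.00323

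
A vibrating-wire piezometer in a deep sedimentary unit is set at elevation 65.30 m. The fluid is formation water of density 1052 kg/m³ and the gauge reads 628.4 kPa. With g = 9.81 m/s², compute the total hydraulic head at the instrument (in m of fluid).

h ≈ 126.19 m

ψ = P/(ρg) = 628.4×1000 / (1052 × 9.81) = 60.89 m.
h = z + ψ = 65.30 + 60.89 = 126.19 m.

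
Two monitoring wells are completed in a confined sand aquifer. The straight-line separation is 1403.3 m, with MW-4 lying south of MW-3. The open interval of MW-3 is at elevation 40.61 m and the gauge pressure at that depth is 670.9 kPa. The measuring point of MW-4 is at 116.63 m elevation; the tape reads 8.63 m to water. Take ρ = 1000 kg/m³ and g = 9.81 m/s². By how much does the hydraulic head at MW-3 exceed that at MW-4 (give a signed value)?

Δh ≈ 1.00 m

Pressure head at MW-3: ψ = P/(ρg) = 670.9×1000 / (1000 × 9.81) = 68.39 m.
Total head at MW-3: h = z + ψ = 40.61 + 68.39 = 109.00 m.
Total head at MW-4: h = 116.63 − 8.63 = 108.00 m.
Head difference: h(MW-3) − h(MW-4) = 109.00 − 108.00 = 1.00 m.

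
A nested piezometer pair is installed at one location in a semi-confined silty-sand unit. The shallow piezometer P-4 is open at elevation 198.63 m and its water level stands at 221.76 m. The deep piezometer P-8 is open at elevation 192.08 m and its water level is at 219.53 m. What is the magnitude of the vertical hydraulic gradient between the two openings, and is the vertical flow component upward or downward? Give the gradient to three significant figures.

|i_v| ≈ 0.340; vertical flow is downward

Total head at P-4: h = 221.76 m (water level in the standpipe).
Total head at P-8: h = 219.53 m.
Δh = h(P-4) − h(P-8) = 221.76 − 219.53 = 2.23 m.
Vertical separation Δz = 198.63 − 192.08 = 6.55 m.
|i_v| = |Δh| / Δz = 2.23 / 6.55 = 0.340.
Head is higher in the shallow piezometer, so vertical flow is downward (recharge condition).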